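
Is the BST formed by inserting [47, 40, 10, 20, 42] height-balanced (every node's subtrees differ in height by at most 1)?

Tree (level-order array): [47, 40, None, 10, 42, None, 20]
Definition: a tree is height-balanced if, at every node, |h(left) - h(right)| <= 1 (empty subtree has height -1).
Bottom-up per-node check:
  node 20: h_left=-1, h_right=-1, diff=0 [OK], height=0
  node 10: h_left=-1, h_right=0, diff=1 [OK], height=1
  node 42: h_left=-1, h_right=-1, diff=0 [OK], height=0
  node 40: h_left=1, h_right=0, diff=1 [OK], height=2
  node 47: h_left=2, h_right=-1, diff=3 [FAIL (|2--1|=3 > 1)], height=3
Node 47 violates the condition: |2 - -1| = 3 > 1.
Result: Not balanced


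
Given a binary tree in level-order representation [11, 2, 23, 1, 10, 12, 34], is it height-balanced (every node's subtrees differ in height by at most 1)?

Tree (level-order array): [11, 2, 23, 1, 10, 12, 34]
Definition: a tree is height-balanced if, at every node, |h(left) - h(right)| <= 1 (empty subtree has height -1).
Bottom-up per-node check:
  node 1: h_left=-1, h_right=-1, diff=0 [OK], height=0
  node 10: h_left=-1, h_right=-1, diff=0 [OK], height=0
  node 2: h_left=0, h_right=0, diff=0 [OK], height=1
  node 12: h_left=-1, h_right=-1, diff=0 [OK], height=0
  node 34: h_left=-1, h_right=-1, diff=0 [OK], height=0
  node 23: h_left=0, h_right=0, diff=0 [OK], height=1
  node 11: h_left=1, h_right=1, diff=0 [OK], height=2
All nodes satisfy the balance condition.
Result: Balanced


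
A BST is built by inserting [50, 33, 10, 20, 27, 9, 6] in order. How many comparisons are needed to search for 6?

Search path for 6: 50 -> 33 -> 10 -> 9 -> 6
Found: True
Comparisons: 5


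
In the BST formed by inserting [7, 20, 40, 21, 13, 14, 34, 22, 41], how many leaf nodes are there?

Tree built from: [7, 20, 40, 21, 13, 14, 34, 22, 41]
Tree (level-order array): [7, None, 20, 13, 40, None, 14, 21, 41, None, None, None, 34, None, None, 22]
Rule: A leaf has 0 children.
Per-node child counts:
  node 7: 1 child(ren)
  node 20: 2 child(ren)
  node 13: 1 child(ren)
  node 14: 0 child(ren)
  node 40: 2 child(ren)
  node 21: 1 child(ren)
  node 34: 1 child(ren)
  node 22: 0 child(ren)
  node 41: 0 child(ren)
Matching nodes: [14, 22, 41]
Count of leaf nodes: 3


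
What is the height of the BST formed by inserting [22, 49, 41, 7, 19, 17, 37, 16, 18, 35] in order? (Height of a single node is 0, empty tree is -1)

Insertion order: [22, 49, 41, 7, 19, 17, 37, 16, 18, 35]
Tree (level-order array): [22, 7, 49, None, 19, 41, None, 17, None, 37, None, 16, 18, 35]
Compute height bottom-up (empty subtree = -1):
  height(16) = 1 + max(-1, -1) = 0
  height(18) = 1 + max(-1, -1) = 0
  height(17) = 1 + max(0, 0) = 1
  height(19) = 1 + max(1, -1) = 2
  height(7) = 1 + max(-1, 2) = 3
  height(35) = 1 + max(-1, -1) = 0
  height(37) = 1 + max(0, -1) = 1
  height(41) = 1 + max(1, -1) = 2
  height(49) = 1 + max(2, -1) = 3
  height(22) = 1 + max(3, 3) = 4
Height = 4


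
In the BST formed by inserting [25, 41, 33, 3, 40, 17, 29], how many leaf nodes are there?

Tree built from: [25, 41, 33, 3, 40, 17, 29]
Tree (level-order array): [25, 3, 41, None, 17, 33, None, None, None, 29, 40]
Rule: A leaf has 0 children.
Per-node child counts:
  node 25: 2 child(ren)
  node 3: 1 child(ren)
  node 17: 0 child(ren)
  node 41: 1 child(ren)
  node 33: 2 child(ren)
  node 29: 0 child(ren)
  node 40: 0 child(ren)
Matching nodes: [17, 29, 40]
Count of leaf nodes: 3


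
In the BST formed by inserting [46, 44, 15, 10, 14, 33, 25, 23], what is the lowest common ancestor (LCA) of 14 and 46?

Tree insertion order: [46, 44, 15, 10, 14, 33, 25, 23]
Tree (level-order array): [46, 44, None, 15, None, 10, 33, None, 14, 25, None, None, None, 23]
In a BST, the LCA of p=14, q=46 is the first node v on the
root-to-leaf path with p <= v <= q (go left if both < v, right if both > v).
Walk from root:
  at 46: 14 <= 46 <= 46, this is the LCA
LCA = 46


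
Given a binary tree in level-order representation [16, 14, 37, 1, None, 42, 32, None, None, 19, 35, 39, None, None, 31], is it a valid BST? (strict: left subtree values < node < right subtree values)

Level-order array: [16, 14, 37, 1, None, 42, 32, None, None, 19, 35, 39, None, None, 31]
Validate using subtree bounds (lo, hi): at each node, require lo < value < hi,
then recurse left with hi=value and right with lo=value.
Preorder trace (stopping at first violation):
  at node 16 with bounds (-inf, +inf): OK
  at node 14 with bounds (-inf, 16): OK
  at node 1 with bounds (-inf, 14): OK
  at node 37 with bounds (16, +inf): OK
  at node 42 with bounds (16, 37): VIOLATION
Node 42 violates its bound: not (16 < 42 < 37).
Result: Not a valid BST


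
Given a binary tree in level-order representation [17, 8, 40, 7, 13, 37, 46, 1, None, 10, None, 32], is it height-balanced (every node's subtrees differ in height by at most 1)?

Tree (level-order array): [17, 8, 40, 7, 13, 37, 46, 1, None, 10, None, 32]
Definition: a tree is height-balanced if, at every node, |h(left) - h(right)| <= 1 (empty subtree has height -1).
Bottom-up per-node check:
  node 1: h_left=-1, h_right=-1, diff=0 [OK], height=0
  node 7: h_left=0, h_right=-1, diff=1 [OK], height=1
  node 10: h_left=-1, h_right=-1, diff=0 [OK], height=0
  node 13: h_left=0, h_right=-1, diff=1 [OK], height=1
  node 8: h_left=1, h_right=1, diff=0 [OK], height=2
  node 32: h_left=-1, h_right=-1, diff=0 [OK], height=0
  node 37: h_left=0, h_right=-1, diff=1 [OK], height=1
  node 46: h_left=-1, h_right=-1, diff=0 [OK], height=0
  node 40: h_left=1, h_right=0, diff=1 [OK], height=2
  node 17: h_left=2, h_right=2, diff=0 [OK], height=3
All nodes satisfy the balance condition.
Result: Balanced


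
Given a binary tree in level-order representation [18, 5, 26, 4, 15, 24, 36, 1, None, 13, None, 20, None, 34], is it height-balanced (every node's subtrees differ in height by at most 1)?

Tree (level-order array): [18, 5, 26, 4, 15, 24, 36, 1, None, 13, None, 20, None, 34]
Definition: a tree is height-balanced if, at every node, |h(left) - h(right)| <= 1 (empty subtree has height -1).
Bottom-up per-node check:
  node 1: h_left=-1, h_right=-1, diff=0 [OK], height=0
  node 4: h_left=0, h_right=-1, diff=1 [OK], height=1
  node 13: h_left=-1, h_right=-1, diff=0 [OK], height=0
  node 15: h_left=0, h_right=-1, diff=1 [OK], height=1
  node 5: h_left=1, h_right=1, diff=0 [OK], height=2
  node 20: h_left=-1, h_right=-1, diff=0 [OK], height=0
  node 24: h_left=0, h_right=-1, diff=1 [OK], height=1
  node 34: h_left=-1, h_right=-1, diff=0 [OK], height=0
  node 36: h_left=0, h_right=-1, diff=1 [OK], height=1
  node 26: h_left=1, h_right=1, diff=0 [OK], height=2
  node 18: h_left=2, h_right=2, diff=0 [OK], height=3
All nodes satisfy the balance condition.
Result: Balanced


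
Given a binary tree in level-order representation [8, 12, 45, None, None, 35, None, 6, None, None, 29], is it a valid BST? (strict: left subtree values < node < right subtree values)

Level-order array: [8, 12, 45, None, None, 35, None, 6, None, None, 29]
Validate using subtree bounds (lo, hi): at each node, require lo < value < hi,
then recurse left with hi=value and right with lo=value.
Preorder trace (stopping at first violation):
  at node 8 with bounds (-inf, +inf): OK
  at node 12 with bounds (-inf, 8): VIOLATION
Node 12 violates its bound: not (-inf < 12 < 8).
Result: Not a valid BST


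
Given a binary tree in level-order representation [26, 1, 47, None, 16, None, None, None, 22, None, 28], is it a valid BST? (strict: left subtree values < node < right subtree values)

Level-order array: [26, 1, 47, None, 16, None, None, None, 22, None, 28]
Validate using subtree bounds (lo, hi): at each node, require lo < value < hi,
then recurse left with hi=value and right with lo=value.
Preorder trace (stopping at first violation):
  at node 26 with bounds (-inf, +inf): OK
  at node 1 with bounds (-inf, 26): OK
  at node 16 with bounds (1, 26): OK
  at node 22 with bounds (16, 26): OK
  at node 28 with bounds (22, 26): VIOLATION
Node 28 violates its bound: not (22 < 28 < 26).
Result: Not a valid BST


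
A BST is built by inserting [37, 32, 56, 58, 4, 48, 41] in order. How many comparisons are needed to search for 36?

Search path for 36: 37 -> 32
Found: False
Comparisons: 2


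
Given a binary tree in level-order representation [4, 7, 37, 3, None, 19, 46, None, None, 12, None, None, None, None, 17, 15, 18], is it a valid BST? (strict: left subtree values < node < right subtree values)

Level-order array: [4, 7, 37, 3, None, 19, 46, None, None, 12, None, None, None, None, 17, 15, 18]
Validate using subtree bounds (lo, hi): at each node, require lo < value < hi,
then recurse left with hi=value and right with lo=value.
Preorder trace (stopping at first violation):
  at node 4 with bounds (-inf, +inf): OK
  at node 7 with bounds (-inf, 4): VIOLATION
Node 7 violates its bound: not (-inf < 7 < 4).
Result: Not a valid BST


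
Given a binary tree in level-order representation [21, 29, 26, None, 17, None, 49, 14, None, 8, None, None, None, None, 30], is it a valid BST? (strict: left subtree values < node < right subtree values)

Level-order array: [21, 29, 26, None, 17, None, 49, 14, None, 8, None, None, None, None, 30]
Validate using subtree bounds (lo, hi): at each node, require lo < value < hi,
then recurse left with hi=value and right with lo=value.
Preorder trace (stopping at first violation):
  at node 21 with bounds (-inf, +inf): OK
  at node 29 with bounds (-inf, 21): VIOLATION
Node 29 violates its bound: not (-inf < 29 < 21).
Result: Not a valid BST


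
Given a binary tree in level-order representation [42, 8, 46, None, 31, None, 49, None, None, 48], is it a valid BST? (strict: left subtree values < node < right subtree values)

Level-order array: [42, 8, 46, None, 31, None, 49, None, None, 48]
Validate using subtree bounds (lo, hi): at each node, require lo < value < hi,
then recurse left with hi=value and right with lo=value.
Preorder trace (stopping at first violation):
  at node 42 with bounds (-inf, +inf): OK
  at node 8 with bounds (-inf, 42): OK
  at node 31 with bounds (8, 42): OK
  at node 46 with bounds (42, +inf): OK
  at node 49 with bounds (46, +inf): OK
  at node 48 with bounds (46, 49): OK
No violation found at any node.
Result: Valid BST


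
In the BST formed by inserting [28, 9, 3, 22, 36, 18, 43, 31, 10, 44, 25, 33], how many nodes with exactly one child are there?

Tree built from: [28, 9, 3, 22, 36, 18, 43, 31, 10, 44, 25, 33]
Tree (level-order array): [28, 9, 36, 3, 22, 31, 43, None, None, 18, 25, None, 33, None, 44, 10]
Rule: These are nodes with exactly 1 non-null child.
Per-node child counts:
  node 28: 2 child(ren)
  node 9: 2 child(ren)
  node 3: 0 child(ren)
  node 22: 2 child(ren)
  node 18: 1 child(ren)
  node 10: 0 child(ren)
  node 25: 0 child(ren)
  node 36: 2 child(ren)
  node 31: 1 child(ren)
  node 33: 0 child(ren)
  node 43: 1 child(ren)
  node 44: 0 child(ren)
Matching nodes: [18, 31, 43]
Count of nodes with exactly one child: 3


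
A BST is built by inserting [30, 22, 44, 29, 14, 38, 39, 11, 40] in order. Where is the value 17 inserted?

Starting tree (level order): [30, 22, 44, 14, 29, 38, None, 11, None, None, None, None, 39, None, None, None, 40]
Insertion path: 30 -> 22 -> 14
Result: insert 17 as right child of 14
Final tree (level order): [30, 22, 44, 14, 29, 38, None, 11, 17, None, None, None, 39, None, None, None, None, None, 40]


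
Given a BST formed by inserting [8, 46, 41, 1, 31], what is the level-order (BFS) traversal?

Tree insertion order: [8, 46, 41, 1, 31]
Tree (level-order array): [8, 1, 46, None, None, 41, None, 31]
BFS from the root, enqueuing left then right child of each popped node:
  queue [8] -> pop 8, enqueue [1, 46], visited so far: [8]
  queue [1, 46] -> pop 1, enqueue [none], visited so far: [8, 1]
  queue [46] -> pop 46, enqueue [41], visited so far: [8, 1, 46]
  queue [41] -> pop 41, enqueue [31], visited so far: [8, 1, 46, 41]
  queue [31] -> pop 31, enqueue [none], visited so far: [8, 1, 46, 41, 31]
Result: [8, 1, 46, 41, 31]


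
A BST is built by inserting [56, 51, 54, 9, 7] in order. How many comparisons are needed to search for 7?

Search path for 7: 56 -> 51 -> 9 -> 7
Found: True
Comparisons: 4


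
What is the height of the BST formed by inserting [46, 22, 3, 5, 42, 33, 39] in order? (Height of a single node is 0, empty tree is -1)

Insertion order: [46, 22, 3, 5, 42, 33, 39]
Tree (level-order array): [46, 22, None, 3, 42, None, 5, 33, None, None, None, None, 39]
Compute height bottom-up (empty subtree = -1):
  height(5) = 1 + max(-1, -1) = 0
  height(3) = 1 + max(-1, 0) = 1
  height(39) = 1 + max(-1, -1) = 0
  height(33) = 1 + max(-1, 0) = 1
  height(42) = 1 + max(1, -1) = 2
  height(22) = 1 + max(1, 2) = 3
  height(46) = 1 + max(3, -1) = 4
Height = 4


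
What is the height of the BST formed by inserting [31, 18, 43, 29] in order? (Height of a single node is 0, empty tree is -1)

Insertion order: [31, 18, 43, 29]
Tree (level-order array): [31, 18, 43, None, 29]
Compute height bottom-up (empty subtree = -1):
  height(29) = 1 + max(-1, -1) = 0
  height(18) = 1 + max(-1, 0) = 1
  height(43) = 1 + max(-1, -1) = 0
  height(31) = 1 + max(1, 0) = 2
Height = 2


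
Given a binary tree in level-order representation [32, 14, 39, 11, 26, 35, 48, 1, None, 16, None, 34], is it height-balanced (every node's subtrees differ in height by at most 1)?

Tree (level-order array): [32, 14, 39, 11, 26, 35, 48, 1, None, 16, None, 34]
Definition: a tree is height-balanced if, at every node, |h(left) - h(right)| <= 1 (empty subtree has height -1).
Bottom-up per-node check:
  node 1: h_left=-1, h_right=-1, diff=0 [OK], height=0
  node 11: h_left=0, h_right=-1, diff=1 [OK], height=1
  node 16: h_left=-1, h_right=-1, diff=0 [OK], height=0
  node 26: h_left=0, h_right=-1, diff=1 [OK], height=1
  node 14: h_left=1, h_right=1, diff=0 [OK], height=2
  node 34: h_left=-1, h_right=-1, diff=0 [OK], height=0
  node 35: h_left=0, h_right=-1, diff=1 [OK], height=1
  node 48: h_left=-1, h_right=-1, diff=0 [OK], height=0
  node 39: h_left=1, h_right=0, diff=1 [OK], height=2
  node 32: h_left=2, h_right=2, diff=0 [OK], height=3
All nodes satisfy the balance condition.
Result: Balanced


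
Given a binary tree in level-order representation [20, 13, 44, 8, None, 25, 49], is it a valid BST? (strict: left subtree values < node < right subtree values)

Level-order array: [20, 13, 44, 8, None, 25, 49]
Validate using subtree bounds (lo, hi): at each node, require lo < value < hi,
then recurse left with hi=value and right with lo=value.
Preorder trace (stopping at first violation):
  at node 20 with bounds (-inf, +inf): OK
  at node 13 with bounds (-inf, 20): OK
  at node 8 with bounds (-inf, 13): OK
  at node 44 with bounds (20, +inf): OK
  at node 25 with bounds (20, 44): OK
  at node 49 with bounds (44, +inf): OK
No violation found at any node.
Result: Valid BST


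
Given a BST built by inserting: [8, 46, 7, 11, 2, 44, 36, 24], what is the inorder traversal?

Tree insertion order: [8, 46, 7, 11, 2, 44, 36, 24]
Tree (level-order array): [8, 7, 46, 2, None, 11, None, None, None, None, 44, 36, None, 24]
Inorder traversal: [2, 7, 8, 11, 24, 36, 44, 46]


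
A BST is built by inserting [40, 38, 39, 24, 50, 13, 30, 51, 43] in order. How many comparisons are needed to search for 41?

Search path for 41: 40 -> 50 -> 43
Found: False
Comparisons: 3


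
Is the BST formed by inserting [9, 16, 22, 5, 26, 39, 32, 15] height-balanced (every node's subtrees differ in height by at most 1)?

Tree (level-order array): [9, 5, 16, None, None, 15, 22, None, None, None, 26, None, 39, 32]
Definition: a tree is height-balanced if, at every node, |h(left) - h(right)| <= 1 (empty subtree has height -1).
Bottom-up per-node check:
  node 5: h_left=-1, h_right=-1, diff=0 [OK], height=0
  node 15: h_left=-1, h_right=-1, diff=0 [OK], height=0
  node 32: h_left=-1, h_right=-1, diff=0 [OK], height=0
  node 39: h_left=0, h_right=-1, diff=1 [OK], height=1
  node 26: h_left=-1, h_right=1, diff=2 [FAIL (|-1-1|=2 > 1)], height=2
  node 22: h_left=-1, h_right=2, diff=3 [FAIL (|-1-2|=3 > 1)], height=3
  node 16: h_left=0, h_right=3, diff=3 [FAIL (|0-3|=3 > 1)], height=4
  node 9: h_left=0, h_right=4, diff=4 [FAIL (|0-4|=4 > 1)], height=5
Node 26 violates the condition: |-1 - 1| = 2 > 1.
Result: Not balanced


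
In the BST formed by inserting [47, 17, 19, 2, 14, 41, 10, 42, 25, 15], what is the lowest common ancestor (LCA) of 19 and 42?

Tree insertion order: [47, 17, 19, 2, 14, 41, 10, 42, 25, 15]
Tree (level-order array): [47, 17, None, 2, 19, None, 14, None, 41, 10, 15, 25, 42]
In a BST, the LCA of p=19, q=42 is the first node v on the
root-to-leaf path with p <= v <= q (go left if both < v, right if both > v).
Walk from root:
  at 47: both 19 and 42 < 47, go left
  at 17: both 19 and 42 > 17, go right
  at 19: 19 <= 19 <= 42, this is the LCA
LCA = 19


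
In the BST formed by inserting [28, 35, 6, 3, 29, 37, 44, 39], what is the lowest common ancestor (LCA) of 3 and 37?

Tree insertion order: [28, 35, 6, 3, 29, 37, 44, 39]
Tree (level-order array): [28, 6, 35, 3, None, 29, 37, None, None, None, None, None, 44, 39]
In a BST, the LCA of p=3, q=37 is the first node v on the
root-to-leaf path with p <= v <= q (go left if both < v, right if both > v).
Walk from root:
  at 28: 3 <= 28 <= 37, this is the LCA
LCA = 28


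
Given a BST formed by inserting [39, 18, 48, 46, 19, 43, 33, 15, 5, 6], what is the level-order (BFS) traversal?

Tree insertion order: [39, 18, 48, 46, 19, 43, 33, 15, 5, 6]
Tree (level-order array): [39, 18, 48, 15, 19, 46, None, 5, None, None, 33, 43, None, None, 6]
BFS from the root, enqueuing left then right child of each popped node:
  queue [39] -> pop 39, enqueue [18, 48], visited so far: [39]
  queue [18, 48] -> pop 18, enqueue [15, 19], visited so far: [39, 18]
  queue [48, 15, 19] -> pop 48, enqueue [46], visited so far: [39, 18, 48]
  queue [15, 19, 46] -> pop 15, enqueue [5], visited so far: [39, 18, 48, 15]
  queue [19, 46, 5] -> pop 19, enqueue [33], visited so far: [39, 18, 48, 15, 19]
  queue [46, 5, 33] -> pop 46, enqueue [43], visited so far: [39, 18, 48, 15, 19, 46]
  queue [5, 33, 43] -> pop 5, enqueue [6], visited so far: [39, 18, 48, 15, 19, 46, 5]
  queue [33, 43, 6] -> pop 33, enqueue [none], visited so far: [39, 18, 48, 15, 19, 46, 5, 33]
  queue [43, 6] -> pop 43, enqueue [none], visited so far: [39, 18, 48, 15, 19, 46, 5, 33, 43]
  queue [6] -> pop 6, enqueue [none], visited so far: [39, 18, 48, 15, 19, 46, 5, 33, 43, 6]
Result: [39, 18, 48, 15, 19, 46, 5, 33, 43, 6]


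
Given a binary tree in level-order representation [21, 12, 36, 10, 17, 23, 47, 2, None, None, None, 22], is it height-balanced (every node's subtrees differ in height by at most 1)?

Tree (level-order array): [21, 12, 36, 10, 17, 23, 47, 2, None, None, None, 22]
Definition: a tree is height-balanced if, at every node, |h(left) - h(right)| <= 1 (empty subtree has height -1).
Bottom-up per-node check:
  node 2: h_left=-1, h_right=-1, diff=0 [OK], height=0
  node 10: h_left=0, h_right=-1, diff=1 [OK], height=1
  node 17: h_left=-1, h_right=-1, diff=0 [OK], height=0
  node 12: h_left=1, h_right=0, diff=1 [OK], height=2
  node 22: h_left=-1, h_right=-1, diff=0 [OK], height=0
  node 23: h_left=0, h_right=-1, diff=1 [OK], height=1
  node 47: h_left=-1, h_right=-1, diff=0 [OK], height=0
  node 36: h_left=1, h_right=0, diff=1 [OK], height=2
  node 21: h_left=2, h_right=2, diff=0 [OK], height=3
All nodes satisfy the balance condition.
Result: Balanced


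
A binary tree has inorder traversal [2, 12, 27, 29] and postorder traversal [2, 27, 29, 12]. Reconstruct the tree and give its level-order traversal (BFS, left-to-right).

Inorder:   [2, 12, 27, 29]
Postorder: [2, 27, 29, 12]
Algorithm: postorder visits root last, so walk postorder right-to-left;
each value is the root of the current inorder slice — split it at that
value, recurse on the right subtree first, then the left.
Recursive splits:
  root=12; inorder splits into left=[2], right=[27, 29]
  root=29; inorder splits into left=[27], right=[]
  root=27; inorder splits into left=[], right=[]
  root=2; inorder splits into left=[], right=[]
Reconstructed level-order: [12, 2, 29, 27]


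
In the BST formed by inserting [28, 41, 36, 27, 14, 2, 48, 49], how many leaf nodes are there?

Tree built from: [28, 41, 36, 27, 14, 2, 48, 49]
Tree (level-order array): [28, 27, 41, 14, None, 36, 48, 2, None, None, None, None, 49]
Rule: A leaf has 0 children.
Per-node child counts:
  node 28: 2 child(ren)
  node 27: 1 child(ren)
  node 14: 1 child(ren)
  node 2: 0 child(ren)
  node 41: 2 child(ren)
  node 36: 0 child(ren)
  node 48: 1 child(ren)
  node 49: 0 child(ren)
Matching nodes: [2, 36, 49]
Count of leaf nodes: 3


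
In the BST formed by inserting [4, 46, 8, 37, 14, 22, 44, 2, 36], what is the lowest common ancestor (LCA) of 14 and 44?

Tree insertion order: [4, 46, 8, 37, 14, 22, 44, 2, 36]
Tree (level-order array): [4, 2, 46, None, None, 8, None, None, 37, 14, 44, None, 22, None, None, None, 36]
In a BST, the LCA of p=14, q=44 is the first node v on the
root-to-leaf path with p <= v <= q (go left if both < v, right if both > v).
Walk from root:
  at 4: both 14 and 44 > 4, go right
  at 46: both 14 and 44 < 46, go left
  at 8: both 14 and 44 > 8, go right
  at 37: 14 <= 37 <= 44, this is the LCA
LCA = 37


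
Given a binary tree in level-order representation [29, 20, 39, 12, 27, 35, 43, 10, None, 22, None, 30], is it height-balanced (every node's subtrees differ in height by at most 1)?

Tree (level-order array): [29, 20, 39, 12, 27, 35, 43, 10, None, 22, None, 30]
Definition: a tree is height-balanced if, at every node, |h(left) - h(right)| <= 1 (empty subtree has height -1).
Bottom-up per-node check:
  node 10: h_left=-1, h_right=-1, diff=0 [OK], height=0
  node 12: h_left=0, h_right=-1, diff=1 [OK], height=1
  node 22: h_left=-1, h_right=-1, diff=0 [OK], height=0
  node 27: h_left=0, h_right=-1, diff=1 [OK], height=1
  node 20: h_left=1, h_right=1, diff=0 [OK], height=2
  node 30: h_left=-1, h_right=-1, diff=0 [OK], height=0
  node 35: h_left=0, h_right=-1, diff=1 [OK], height=1
  node 43: h_left=-1, h_right=-1, diff=0 [OK], height=0
  node 39: h_left=1, h_right=0, diff=1 [OK], height=2
  node 29: h_left=2, h_right=2, diff=0 [OK], height=3
All nodes satisfy the balance condition.
Result: Balanced


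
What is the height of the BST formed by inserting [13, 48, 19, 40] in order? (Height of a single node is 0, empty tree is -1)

Insertion order: [13, 48, 19, 40]
Tree (level-order array): [13, None, 48, 19, None, None, 40]
Compute height bottom-up (empty subtree = -1):
  height(40) = 1 + max(-1, -1) = 0
  height(19) = 1 + max(-1, 0) = 1
  height(48) = 1 + max(1, -1) = 2
  height(13) = 1 + max(-1, 2) = 3
Height = 3


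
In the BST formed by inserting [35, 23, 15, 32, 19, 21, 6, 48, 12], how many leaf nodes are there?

Tree built from: [35, 23, 15, 32, 19, 21, 6, 48, 12]
Tree (level-order array): [35, 23, 48, 15, 32, None, None, 6, 19, None, None, None, 12, None, 21]
Rule: A leaf has 0 children.
Per-node child counts:
  node 35: 2 child(ren)
  node 23: 2 child(ren)
  node 15: 2 child(ren)
  node 6: 1 child(ren)
  node 12: 0 child(ren)
  node 19: 1 child(ren)
  node 21: 0 child(ren)
  node 32: 0 child(ren)
  node 48: 0 child(ren)
Matching nodes: [12, 21, 32, 48]
Count of leaf nodes: 4


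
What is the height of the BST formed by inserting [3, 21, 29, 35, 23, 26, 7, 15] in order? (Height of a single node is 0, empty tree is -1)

Insertion order: [3, 21, 29, 35, 23, 26, 7, 15]
Tree (level-order array): [3, None, 21, 7, 29, None, 15, 23, 35, None, None, None, 26]
Compute height bottom-up (empty subtree = -1):
  height(15) = 1 + max(-1, -1) = 0
  height(7) = 1 + max(-1, 0) = 1
  height(26) = 1 + max(-1, -1) = 0
  height(23) = 1 + max(-1, 0) = 1
  height(35) = 1 + max(-1, -1) = 0
  height(29) = 1 + max(1, 0) = 2
  height(21) = 1 + max(1, 2) = 3
  height(3) = 1 + max(-1, 3) = 4
Height = 4


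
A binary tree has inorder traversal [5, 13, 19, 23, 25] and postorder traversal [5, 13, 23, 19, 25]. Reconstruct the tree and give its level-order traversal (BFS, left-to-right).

Inorder:   [5, 13, 19, 23, 25]
Postorder: [5, 13, 23, 19, 25]
Algorithm: postorder visits root last, so walk postorder right-to-left;
each value is the root of the current inorder slice — split it at that
value, recurse on the right subtree first, then the left.
Recursive splits:
  root=25; inorder splits into left=[5, 13, 19, 23], right=[]
  root=19; inorder splits into left=[5, 13], right=[23]
  root=23; inorder splits into left=[], right=[]
  root=13; inorder splits into left=[5], right=[]
  root=5; inorder splits into left=[], right=[]
Reconstructed level-order: [25, 19, 13, 23, 5]


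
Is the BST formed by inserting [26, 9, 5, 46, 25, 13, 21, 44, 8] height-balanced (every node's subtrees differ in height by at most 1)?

Tree (level-order array): [26, 9, 46, 5, 25, 44, None, None, 8, 13, None, None, None, None, None, None, 21]
Definition: a tree is height-balanced if, at every node, |h(left) - h(right)| <= 1 (empty subtree has height -1).
Bottom-up per-node check:
  node 8: h_left=-1, h_right=-1, diff=0 [OK], height=0
  node 5: h_left=-1, h_right=0, diff=1 [OK], height=1
  node 21: h_left=-1, h_right=-1, diff=0 [OK], height=0
  node 13: h_left=-1, h_right=0, diff=1 [OK], height=1
  node 25: h_left=1, h_right=-1, diff=2 [FAIL (|1--1|=2 > 1)], height=2
  node 9: h_left=1, h_right=2, diff=1 [OK], height=3
  node 44: h_left=-1, h_right=-1, diff=0 [OK], height=0
  node 46: h_left=0, h_right=-1, diff=1 [OK], height=1
  node 26: h_left=3, h_right=1, diff=2 [FAIL (|3-1|=2 > 1)], height=4
Node 25 violates the condition: |1 - -1| = 2 > 1.
Result: Not balanced


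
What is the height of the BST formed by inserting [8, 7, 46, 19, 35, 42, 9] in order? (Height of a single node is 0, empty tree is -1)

Insertion order: [8, 7, 46, 19, 35, 42, 9]
Tree (level-order array): [8, 7, 46, None, None, 19, None, 9, 35, None, None, None, 42]
Compute height bottom-up (empty subtree = -1):
  height(7) = 1 + max(-1, -1) = 0
  height(9) = 1 + max(-1, -1) = 0
  height(42) = 1 + max(-1, -1) = 0
  height(35) = 1 + max(-1, 0) = 1
  height(19) = 1 + max(0, 1) = 2
  height(46) = 1 + max(2, -1) = 3
  height(8) = 1 + max(0, 3) = 4
Height = 4


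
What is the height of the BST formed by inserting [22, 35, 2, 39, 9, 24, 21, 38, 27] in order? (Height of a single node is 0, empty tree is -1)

Insertion order: [22, 35, 2, 39, 9, 24, 21, 38, 27]
Tree (level-order array): [22, 2, 35, None, 9, 24, 39, None, 21, None, 27, 38]
Compute height bottom-up (empty subtree = -1):
  height(21) = 1 + max(-1, -1) = 0
  height(9) = 1 + max(-1, 0) = 1
  height(2) = 1 + max(-1, 1) = 2
  height(27) = 1 + max(-1, -1) = 0
  height(24) = 1 + max(-1, 0) = 1
  height(38) = 1 + max(-1, -1) = 0
  height(39) = 1 + max(0, -1) = 1
  height(35) = 1 + max(1, 1) = 2
  height(22) = 1 + max(2, 2) = 3
Height = 3


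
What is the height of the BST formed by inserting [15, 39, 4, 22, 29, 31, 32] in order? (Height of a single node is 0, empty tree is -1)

Insertion order: [15, 39, 4, 22, 29, 31, 32]
Tree (level-order array): [15, 4, 39, None, None, 22, None, None, 29, None, 31, None, 32]
Compute height bottom-up (empty subtree = -1):
  height(4) = 1 + max(-1, -1) = 0
  height(32) = 1 + max(-1, -1) = 0
  height(31) = 1 + max(-1, 0) = 1
  height(29) = 1 + max(-1, 1) = 2
  height(22) = 1 + max(-1, 2) = 3
  height(39) = 1 + max(3, -1) = 4
  height(15) = 1 + max(0, 4) = 5
Height = 5


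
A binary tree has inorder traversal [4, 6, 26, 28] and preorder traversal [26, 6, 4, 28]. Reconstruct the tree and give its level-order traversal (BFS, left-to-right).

Inorder:  [4, 6, 26, 28]
Preorder: [26, 6, 4, 28]
Algorithm: preorder visits root first, so consume preorder in order;
for each root, split the current inorder slice at that value into
left-subtree inorder and right-subtree inorder, then recurse.
Recursive splits:
  root=26; inorder splits into left=[4, 6], right=[28]
  root=6; inorder splits into left=[4], right=[]
  root=4; inorder splits into left=[], right=[]
  root=28; inorder splits into left=[], right=[]
Reconstructed level-order: [26, 6, 28, 4]


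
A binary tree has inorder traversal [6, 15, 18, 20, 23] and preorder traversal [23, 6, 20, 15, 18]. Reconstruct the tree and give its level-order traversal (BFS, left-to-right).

Inorder:  [6, 15, 18, 20, 23]
Preorder: [23, 6, 20, 15, 18]
Algorithm: preorder visits root first, so consume preorder in order;
for each root, split the current inorder slice at that value into
left-subtree inorder and right-subtree inorder, then recurse.
Recursive splits:
  root=23; inorder splits into left=[6, 15, 18, 20], right=[]
  root=6; inorder splits into left=[], right=[15, 18, 20]
  root=20; inorder splits into left=[15, 18], right=[]
  root=15; inorder splits into left=[], right=[18]
  root=18; inorder splits into left=[], right=[]
Reconstructed level-order: [23, 6, 20, 15, 18]


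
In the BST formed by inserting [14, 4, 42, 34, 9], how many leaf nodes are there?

Tree built from: [14, 4, 42, 34, 9]
Tree (level-order array): [14, 4, 42, None, 9, 34]
Rule: A leaf has 0 children.
Per-node child counts:
  node 14: 2 child(ren)
  node 4: 1 child(ren)
  node 9: 0 child(ren)
  node 42: 1 child(ren)
  node 34: 0 child(ren)
Matching nodes: [9, 34]
Count of leaf nodes: 2


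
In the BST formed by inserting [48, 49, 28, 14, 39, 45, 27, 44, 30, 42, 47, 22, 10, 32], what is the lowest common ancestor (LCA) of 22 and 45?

Tree insertion order: [48, 49, 28, 14, 39, 45, 27, 44, 30, 42, 47, 22, 10, 32]
Tree (level-order array): [48, 28, 49, 14, 39, None, None, 10, 27, 30, 45, None, None, 22, None, None, 32, 44, 47, None, None, None, None, 42]
In a BST, the LCA of p=22, q=45 is the first node v on the
root-to-leaf path with p <= v <= q (go left if both < v, right if both > v).
Walk from root:
  at 48: both 22 and 45 < 48, go left
  at 28: 22 <= 28 <= 45, this is the LCA
LCA = 28


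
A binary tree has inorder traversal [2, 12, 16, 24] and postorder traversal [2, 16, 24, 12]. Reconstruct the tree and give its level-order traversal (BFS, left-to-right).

Inorder:   [2, 12, 16, 24]
Postorder: [2, 16, 24, 12]
Algorithm: postorder visits root last, so walk postorder right-to-left;
each value is the root of the current inorder slice — split it at that
value, recurse on the right subtree first, then the left.
Recursive splits:
  root=12; inorder splits into left=[2], right=[16, 24]
  root=24; inorder splits into left=[16], right=[]
  root=16; inorder splits into left=[], right=[]
  root=2; inorder splits into left=[], right=[]
Reconstructed level-order: [12, 2, 24, 16]


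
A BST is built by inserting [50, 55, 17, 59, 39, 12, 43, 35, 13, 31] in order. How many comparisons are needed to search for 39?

Search path for 39: 50 -> 17 -> 39
Found: True
Comparisons: 3


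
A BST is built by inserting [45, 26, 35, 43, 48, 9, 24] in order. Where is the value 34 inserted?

Starting tree (level order): [45, 26, 48, 9, 35, None, None, None, 24, None, 43]
Insertion path: 45 -> 26 -> 35
Result: insert 34 as left child of 35
Final tree (level order): [45, 26, 48, 9, 35, None, None, None, 24, 34, 43]


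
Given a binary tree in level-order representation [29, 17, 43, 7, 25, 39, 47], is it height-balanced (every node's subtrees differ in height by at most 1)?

Tree (level-order array): [29, 17, 43, 7, 25, 39, 47]
Definition: a tree is height-balanced if, at every node, |h(left) - h(right)| <= 1 (empty subtree has height -1).
Bottom-up per-node check:
  node 7: h_left=-1, h_right=-1, diff=0 [OK], height=0
  node 25: h_left=-1, h_right=-1, diff=0 [OK], height=0
  node 17: h_left=0, h_right=0, diff=0 [OK], height=1
  node 39: h_left=-1, h_right=-1, diff=0 [OK], height=0
  node 47: h_left=-1, h_right=-1, diff=0 [OK], height=0
  node 43: h_left=0, h_right=0, diff=0 [OK], height=1
  node 29: h_left=1, h_right=1, diff=0 [OK], height=2
All nodes satisfy the balance condition.
Result: Balanced


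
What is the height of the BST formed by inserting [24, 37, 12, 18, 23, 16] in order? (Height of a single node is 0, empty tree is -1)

Insertion order: [24, 37, 12, 18, 23, 16]
Tree (level-order array): [24, 12, 37, None, 18, None, None, 16, 23]
Compute height bottom-up (empty subtree = -1):
  height(16) = 1 + max(-1, -1) = 0
  height(23) = 1 + max(-1, -1) = 0
  height(18) = 1 + max(0, 0) = 1
  height(12) = 1 + max(-1, 1) = 2
  height(37) = 1 + max(-1, -1) = 0
  height(24) = 1 + max(2, 0) = 3
Height = 3


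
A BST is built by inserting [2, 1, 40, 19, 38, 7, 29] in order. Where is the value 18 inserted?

Starting tree (level order): [2, 1, 40, None, None, 19, None, 7, 38, None, None, 29]
Insertion path: 2 -> 40 -> 19 -> 7
Result: insert 18 as right child of 7
Final tree (level order): [2, 1, 40, None, None, 19, None, 7, 38, None, 18, 29]


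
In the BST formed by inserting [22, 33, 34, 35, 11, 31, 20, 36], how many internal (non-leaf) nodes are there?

Tree built from: [22, 33, 34, 35, 11, 31, 20, 36]
Tree (level-order array): [22, 11, 33, None, 20, 31, 34, None, None, None, None, None, 35, None, 36]
Rule: An internal node has at least one child.
Per-node child counts:
  node 22: 2 child(ren)
  node 11: 1 child(ren)
  node 20: 0 child(ren)
  node 33: 2 child(ren)
  node 31: 0 child(ren)
  node 34: 1 child(ren)
  node 35: 1 child(ren)
  node 36: 0 child(ren)
Matching nodes: [22, 11, 33, 34, 35]
Count of internal (non-leaf) nodes: 5


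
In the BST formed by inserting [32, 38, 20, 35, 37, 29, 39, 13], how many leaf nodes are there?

Tree built from: [32, 38, 20, 35, 37, 29, 39, 13]
Tree (level-order array): [32, 20, 38, 13, 29, 35, 39, None, None, None, None, None, 37]
Rule: A leaf has 0 children.
Per-node child counts:
  node 32: 2 child(ren)
  node 20: 2 child(ren)
  node 13: 0 child(ren)
  node 29: 0 child(ren)
  node 38: 2 child(ren)
  node 35: 1 child(ren)
  node 37: 0 child(ren)
  node 39: 0 child(ren)
Matching nodes: [13, 29, 37, 39]
Count of leaf nodes: 4


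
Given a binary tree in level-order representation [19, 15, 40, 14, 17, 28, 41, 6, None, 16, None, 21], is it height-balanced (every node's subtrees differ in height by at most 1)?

Tree (level-order array): [19, 15, 40, 14, 17, 28, 41, 6, None, 16, None, 21]
Definition: a tree is height-balanced if, at every node, |h(left) - h(right)| <= 1 (empty subtree has height -1).
Bottom-up per-node check:
  node 6: h_left=-1, h_right=-1, diff=0 [OK], height=0
  node 14: h_left=0, h_right=-1, diff=1 [OK], height=1
  node 16: h_left=-1, h_right=-1, diff=0 [OK], height=0
  node 17: h_left=0, h_right=-1, diff=1 [OK], height=1
  node 15: h_left=1, h_right=1, diff=0 [OK], height=2
  node 21: h_left=-1, h_right=-1, diff=0 [OK], height=0
  node 28: h_left=0, h_right=-1, diff=1 [OK], height=1
  node 41: h_left=-1, h_right=-1, diff=0 [OK], height=0
  node 40: h_left=1, h_right=0, diff=1 [OK], height=2
  node 19: h_left=2, h_right=2, diff=0 [OK], height=3
All nodes satisfy the balance condition.
Result: Balanced


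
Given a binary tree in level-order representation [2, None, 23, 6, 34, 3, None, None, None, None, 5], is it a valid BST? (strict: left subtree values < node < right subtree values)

Level-order array: [2, None, 23, 6, 34, 3, None, None, None, None, 5]
Validate using subtree bounds (lo, hi): at each node, require lo < value < hi,
then recurse left with hi=value and right with lo=value.
Preorder trace (stopping at first violation):
  at node 2 with bounds (-inf, +inf): OK
  at node 23 with bounds (2, +inf): OK
  at node 6 with bounds (2, 23): OK
  at node 3 with bounds (2, 6): OK
  at node 5 with bounds (3, 6): OK
  at node 34 with bounds (23, +inf): OK
No violation found at any node.
Result: Valid BST


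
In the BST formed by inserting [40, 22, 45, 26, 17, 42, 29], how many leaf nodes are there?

Tree built from: [40, 22, 45, 26, 17, 42, 29]
Tree (level-order array): [40, 22, 45, 17, 26, 42, None, None, None, None, 29]
Rule: A leaf has 0 children.
Per-node child counts:
  node 40: 2 child(ren)
  node 22: 2 child(ren)
  node 17: 0 child(ren)
  node 26: 1 child(ren)
  node 29: 0 child(ren)
  node 45: 1 child(ren)
  node 42: 0 child(ren)
Matching nodes: [17, 29, 42]
Count of leaf nodes: 3


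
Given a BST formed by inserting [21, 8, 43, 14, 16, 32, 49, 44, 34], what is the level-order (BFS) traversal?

Tree insertion order: [21, 8, 43, 14, 16, 32, 49, 44, 34]
Tree (level-order array): [21, 8, 43, None, 14, 32, 49, None, 16, None, 34, 44]
BFS from the root, enqueuing left then right child of each popped node:
  queue [21] -> pop 21, enqueue [8, 43], visited so far: [21]
  queue [8, 43] -> pop 8, enqueue [14], visited so far: [21, 8]
  queue [43, 14] -> pop 43, enqueue [32, 49], visited so far: [21, 8, 43]
  queue [14, 32, 49] -> pop 14, enqueue [16], visited so far: [21, 8, 43, 14]
  queue [32, 49, 16] -> pop 32, enqueue [34], visited so far: [21, 8, 43, 14, 32]
  queue [49, 16, 34] -> pop 49, enqueue [44], visited so far: [21, 8, 43, 14, 32, 49]
  queue [16, 34, 44] -> pop 16, enqueue [none], visited so far: [21, 8, 43, 14, 32, 49, 16]
  queue [34, 44] -> pop 34, enqueue [none], visited so far: [21, 8, 43, 14, 32, 49, 16, 34]
  queue [44] -> pop 44, enqueue [none], visited so far: [21, 8, 43, 14, 32, 49, 16, 34, 44]
Result: [21, 8, 43, 14, 32, 49, 16, 34, 44]


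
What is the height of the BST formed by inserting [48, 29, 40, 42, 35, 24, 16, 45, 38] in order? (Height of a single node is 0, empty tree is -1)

Insertion order: [48, 29, 40, 42, 35, 24, 16, 45, 38]
Tree (level-order array): [48, 29, None, 24, 40, 16, None, 35, 42, None, None, None, 38, None, 45]
Compute height bottom-up (empty subtree = -1):
  height(16) = 1 + max(-1, -1) = 0
  height(24) = 1 + max(0, -1) = 1
  height(38) = 1 + max(-1, -1) = 0
  height(35) = 1 + max(-1, 0) = 1
  height(45) = 1 + max(-1, -1) = 0
  height(42) = 1 + max(-1, 0) = 1
  height(40) = 1 + max(1, 1) = 2
  height(29) = 1 + max(1, 2) = 3
  height(48) = 1 + max(3, -1) = 4
Height = 4


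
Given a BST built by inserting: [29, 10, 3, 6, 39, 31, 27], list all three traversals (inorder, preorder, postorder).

Tree insertion order: [29, 10, 3, 6, 39, 31, 27]
Tree (level-order array): [29, 10, 39, 3, 27, 31, None, None, 6]
Inorder (L, root, R): [3, 6, 10, 27, 29, 31, 39]
Preorder (root, L, R): [29, 10, 3, 6, 27, 39, 31]
Postorder (L, R, root): [6, 3, 27, 10, 31, 39, 29]


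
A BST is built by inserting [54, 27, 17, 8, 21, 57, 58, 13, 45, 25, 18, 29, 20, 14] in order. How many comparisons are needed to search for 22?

Search path for 22: 54 -> 27 -> 17 -> 21 -> 25
Found: False
Comparisons: 5


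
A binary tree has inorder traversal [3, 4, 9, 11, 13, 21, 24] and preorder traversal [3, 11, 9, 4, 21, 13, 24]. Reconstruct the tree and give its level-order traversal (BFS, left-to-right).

Inorder:  [3, 4, 9, 11, 13, 21, 24]
Preorder: [3, 11, 9, 4, 21, 13, 24]
Algorithm: preorder visits root first, so consume preorder in order;
for each root, split the current inorder slice at that value into
left-subtree inorder and right-subtree inorder, then recurse.
Recursive splits:
  root=3; inorder splits into left=[], right=[4, 9, 11, 13, 21, 24]
  root=11; inorder splits into left=[4, 9], right=[13, 21, 24]
  root=9; inorder splits into left=[4], right=[]
  root=4; inorder splits into left=[], right=[]
  root=21; inorder splits into left=[13], right=[24]
  root=13; inorder splits into left=[], right=[]
  root=24; inorder splits into left=[], right=[]
Reconstructed level-order: [3, 11, 9, 21, 4, 13, 24]


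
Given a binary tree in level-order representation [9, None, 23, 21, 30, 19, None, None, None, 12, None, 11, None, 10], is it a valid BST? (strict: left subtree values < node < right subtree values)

Level-order array: [9, None, 23, 21, 30, 19, None, None, None, 12, None, 11, None, 10]
Validate using subtree bounds (lo, hi): at each node, require lo < value < hi,
then recurse left with hi=value and right with lo=value.
Preorder trace (stopping at first violation):
  at node 9 with bounds (-inf, +inf): OK
  at node 23 with bounds (9, +inf): OK
  at node 21 with bounds (9, 23): OK
  at node 19 with bounds (9, 21): OK
  at node 12 with bounds (9, 19): OK
  at node 11 with bounds (9, 12): OK
  at node 10 with bounds (9, 11): OK
  at node 30 with bounds (23, +inf): OK
No violation found at any node.
Result: Valid BST
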